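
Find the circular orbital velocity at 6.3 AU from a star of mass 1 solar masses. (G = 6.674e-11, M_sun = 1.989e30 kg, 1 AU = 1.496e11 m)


v = sqrt(GM/r) = sqrt(6.674e-11 * 1.989e+30 / 9.425e+11) = 11867.9148

11867.9148 m/s


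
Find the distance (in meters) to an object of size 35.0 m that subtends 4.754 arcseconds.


D = size / theta_rad, theta_rad = 4.754 * pi/(180*3600) = 2.305e-05, D = 1.519e+06

1.519e+06 m


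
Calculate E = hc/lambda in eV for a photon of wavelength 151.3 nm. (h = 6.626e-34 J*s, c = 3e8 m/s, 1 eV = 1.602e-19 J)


E = hc/lambda = 6.626e-34 * 3e8 / 1.513e-07 = 1.314e-18 J = 8.2011 eV

8.2011 eV


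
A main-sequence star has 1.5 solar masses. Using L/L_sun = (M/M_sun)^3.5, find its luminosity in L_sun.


L/L_sun = (M/M_sun)^3.5 = 1.5^3.5 = 4.1335

4.1335 L_sun


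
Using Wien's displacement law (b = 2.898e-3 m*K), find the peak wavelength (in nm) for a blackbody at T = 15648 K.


lam_max = b / T = 2.898e-3 / 15648 = 1.852e-07 m = 185.1994 nm

185.1994 nm


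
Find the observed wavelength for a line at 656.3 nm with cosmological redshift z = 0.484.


lam_obs = lam_emit * (1 + z) = 656.3 * (1 + 0.484) = 973.9492

973.9492 nm


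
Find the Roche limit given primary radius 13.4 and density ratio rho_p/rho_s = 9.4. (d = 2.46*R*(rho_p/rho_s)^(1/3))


d_Roche = 2.46 * 13.4 * 9.4^(1/3) = 69.569

69.569


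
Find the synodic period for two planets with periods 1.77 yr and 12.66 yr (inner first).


1/P_syn = |1/P1 - 1/P2| = |1/1.77 - 1/12.66| => P_syn = 2.0577

2.0577 years


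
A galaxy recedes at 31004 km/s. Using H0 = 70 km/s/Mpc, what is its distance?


d = v / H0 = 31004 / 70 = 442.9143

442.9143 Mpc


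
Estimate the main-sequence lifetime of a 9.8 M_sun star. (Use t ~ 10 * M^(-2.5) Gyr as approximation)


t = 10 * M^(-2.5) = 10 * 9.8^(-2.5) = 0.0333

0.0333 Gyr


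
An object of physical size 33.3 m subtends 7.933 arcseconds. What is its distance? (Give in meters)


D = size / theta_rad, theta_rad = 7.933 * pi/(180*3600) = 3.846e-05, D = 865828.5703

865828.5703 m


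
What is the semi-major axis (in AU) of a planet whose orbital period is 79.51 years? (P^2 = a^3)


a = P^(2/3) = 79.51^(2/3) = 18.4905

18.4905 AU


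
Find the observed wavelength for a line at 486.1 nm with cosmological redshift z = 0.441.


lam_obs = lam_emit * (1 + z) = 486.1 * (1 + 0.441) = 700.4701

700.4701 nm


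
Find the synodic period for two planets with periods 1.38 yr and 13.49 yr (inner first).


1/P_syn = |1/P1 - 1/P2| = |1/1.38 - 1/13.49| => P_syn = 1.5373

1.5373 years


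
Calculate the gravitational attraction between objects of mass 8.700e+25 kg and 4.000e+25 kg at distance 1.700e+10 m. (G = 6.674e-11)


F = G*m1*m2/r^2 = 6.674e-11 * 8.700e+25 * 4.000e+25 / (1.700e+10)^2 = 6.674e-11 * 3.480e+51 / 2.890e+20 = 8.037e+20

8.037e+20 N


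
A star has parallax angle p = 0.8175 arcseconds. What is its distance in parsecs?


d = 1/p = 1/0.8175 = 1.2232

1.2232 pc


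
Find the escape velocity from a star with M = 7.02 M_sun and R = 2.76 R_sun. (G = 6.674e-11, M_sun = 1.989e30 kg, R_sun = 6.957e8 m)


M = 7.02 * 1.989e30 kg = 1.396278e+31 kg; R = 2.76 * 6.957e8 m = 1.920132e+09 m. v_esc = sqrt(2GM/R) = sqrt(2 * 6.674e-11 * 1.396278e+31 / 1.920132e+09) = 985209.3026

985209.3026 m/s


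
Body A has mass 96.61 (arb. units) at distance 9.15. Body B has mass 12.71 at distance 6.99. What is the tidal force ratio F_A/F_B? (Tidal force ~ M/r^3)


Ratio = (M1/r1^3) / (M2/r2^3) = (96.61/9.15^3) / (12.71/6.99^3) = 3.3888

3.3888


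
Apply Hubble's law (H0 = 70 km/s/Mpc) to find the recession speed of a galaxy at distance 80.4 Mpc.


v = H0 * d = 70 * 80.4 = 5628.0

5628.0 km/s


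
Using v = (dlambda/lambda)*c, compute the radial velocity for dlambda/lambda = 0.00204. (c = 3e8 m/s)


v = (dlambda/lambda) * c = 0.00204 * 3e8 = 612000.0

612000.0 m/s


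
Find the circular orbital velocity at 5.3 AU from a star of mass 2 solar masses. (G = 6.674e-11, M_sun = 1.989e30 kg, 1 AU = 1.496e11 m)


v = sqrt(GM/r) = sqrt(6.674e-11 * 3.978e+30 / 7.929e+11) = 18298.7641

18298.7641 m/s


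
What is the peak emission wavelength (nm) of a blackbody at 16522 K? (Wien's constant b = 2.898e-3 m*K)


lam_max = b / T = 2.898e-3 / 16522 = 1.754e-07 m = 175.4025 nm

175.4025 nm


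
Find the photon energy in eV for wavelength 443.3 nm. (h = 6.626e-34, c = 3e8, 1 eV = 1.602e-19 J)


E = hc/lambda = 6.626e-34 * 3e8 / 4.433e-07 = 4.484e-19 J = 2.7991 eV

2.7991 eV


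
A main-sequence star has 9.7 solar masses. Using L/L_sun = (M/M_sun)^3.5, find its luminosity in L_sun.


L/L_sun = (M/M_sun)^3.5 = 9.7^3.5 = 2842.5039

2842.5039 L_sun


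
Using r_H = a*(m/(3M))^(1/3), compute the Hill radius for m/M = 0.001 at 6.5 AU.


r_H = a * (m/3M)^(1/3) = 6.5 * (0.001/3)^(1/3) = 0.4507

0.4507 AU


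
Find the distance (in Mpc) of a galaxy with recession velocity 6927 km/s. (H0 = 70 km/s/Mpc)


d = v / H0 = 6927 / 70 = 98.9571

98.9571 Mpc


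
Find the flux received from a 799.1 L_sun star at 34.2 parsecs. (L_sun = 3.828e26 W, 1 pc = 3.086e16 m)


F = L / (4*pi*d^2) = 3.059e+29 / (4*pi*(1.055e+18)^2) = 2.185e-08

2.185e-08 W/m^2


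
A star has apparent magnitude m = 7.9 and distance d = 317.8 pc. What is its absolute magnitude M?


M = m - 5*log10(d) + 5 = 7.9 - 5*log10(317.8) + 5 = 0.3892

0.3892


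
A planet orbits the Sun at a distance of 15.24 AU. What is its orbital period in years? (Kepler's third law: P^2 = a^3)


P = a^(3/2) = 15.24^1.5 = 59.4946

59.4946 years


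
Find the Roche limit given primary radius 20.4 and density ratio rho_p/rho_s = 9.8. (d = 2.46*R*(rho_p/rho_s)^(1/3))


d_Roche = 2.46 * 20.4 * 9.8^(1/3) = 107.3925

107.3925


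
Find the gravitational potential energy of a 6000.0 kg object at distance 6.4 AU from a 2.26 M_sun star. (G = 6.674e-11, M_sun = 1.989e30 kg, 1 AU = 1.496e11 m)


M = 2.26 * 1.989e30 kg = 4.49514e+30 kg; r = 6.4 AU * 1.496e11 m/AU = 9.5744e+11 m. U = -GM*m/r = -(6.674e-11 * 4.49514e+30 * 6000.0) / 9.5744e+11 = -1.880e+12

-1.880e+12 J


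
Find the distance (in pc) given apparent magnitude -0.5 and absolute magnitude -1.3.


d = 10^((m - M + 5)/5) = 10^((-0.5 - -1.3 + 5)/5) = 14.4544

14.4544 pc


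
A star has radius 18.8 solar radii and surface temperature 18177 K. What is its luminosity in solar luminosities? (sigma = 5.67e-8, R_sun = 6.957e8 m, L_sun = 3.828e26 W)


R = 18.8 * 6.957e8 m = 1.307916e+10 m. L = 4*pi*R^2*sigma*T^4 = 4*pi*(1.307916e+10)^2 * 5.67e-8 * 18177^4 = 1.330581427e+31 W. L/L_sun = 1.330581427e+31 / 3.828e26 = 34759.1804

34759.1804 L_sun


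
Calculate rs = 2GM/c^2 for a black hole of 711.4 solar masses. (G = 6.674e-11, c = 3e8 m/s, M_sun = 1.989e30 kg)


M = 711.4 * 1.989e30 kg = 1.4149746e+33 kg. rs = 2GM/c^2 = 2 * 6.674e-11 * 1.4149746e+33 / (3e8)^2 = 2.099e+06

2.099e+06 m


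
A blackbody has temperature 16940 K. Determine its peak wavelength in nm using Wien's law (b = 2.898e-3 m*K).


lam_max = b / T = 2.898e-3 / 16940 = 1.711e-07 m = 171.0744 nm

171.0744 nm


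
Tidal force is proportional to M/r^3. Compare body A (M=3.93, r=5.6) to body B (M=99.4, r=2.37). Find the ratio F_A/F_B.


Ratio = (M1/r1^3) / (M2/r2^3) = (3.93/5.6^3) / (99.4/2.37^3) = 0.003

0.003


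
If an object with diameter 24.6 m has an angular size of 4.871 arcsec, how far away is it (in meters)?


D = size / theta_rad, theta_rad = 4.871 * pi/(180*3600) = 2.362e-05, D = 1.042e+06

1.042e+06 m


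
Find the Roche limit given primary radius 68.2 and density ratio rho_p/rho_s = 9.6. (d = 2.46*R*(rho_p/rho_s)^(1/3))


d_Roche = 2.46 * 68.2 * 9.6^(1/3) = 356.5687

356.5687


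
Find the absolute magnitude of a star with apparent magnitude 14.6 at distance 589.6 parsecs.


M = m - 5*log10(d) + 5 = 14.6 - 5*log10(589.6) + 5 = 5.7472

5.7472


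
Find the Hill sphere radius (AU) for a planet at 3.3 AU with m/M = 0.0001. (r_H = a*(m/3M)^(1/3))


r_H = a * (m/3M)^(1/3) = 3.3 * (0.0001/3)^(1/3) = 0.1062

0.1062 AU


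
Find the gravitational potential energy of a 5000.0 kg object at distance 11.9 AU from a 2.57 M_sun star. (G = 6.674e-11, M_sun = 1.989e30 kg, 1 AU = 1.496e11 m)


M = 2.57 * 1.989e30 kg = 5.11173e+30 kg; r = 11.9 AU * 1.496e11 m/AU = 1.78024e+12 m. U = -GM*m/r = -(6.674e-11 * 5.11173e+30 * 5000.0) / 1.78024e+12 = -9.582e+11

-9.582e+11 J


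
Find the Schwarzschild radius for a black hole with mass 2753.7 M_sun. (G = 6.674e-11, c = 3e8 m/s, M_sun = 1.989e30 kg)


M = 2753.7 * 1.989e30 kg = 5.4771093e+33 kg. rs = 2GM/c^2 = 2 * 6.674e-11 * 5.4771093e+33 / (3e8)^2 = 8.123e+06

8.123e+06 m


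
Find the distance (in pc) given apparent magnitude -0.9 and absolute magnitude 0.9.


d = 10^((m - M + 5)/5) = 10^((-0.9 - 0.9 + 5)/5) = 4.3652

4.3652 pc


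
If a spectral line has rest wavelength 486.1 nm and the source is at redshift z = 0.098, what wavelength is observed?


lam_obs = lam_emit * (1 + z) = 486.1 * (1 + 0.098) = 533.7378

533.7378 nm


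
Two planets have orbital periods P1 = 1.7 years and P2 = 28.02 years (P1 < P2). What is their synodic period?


1/P_syn = |1/P1 - 1/P2| = |1/1.7 - 1/28.02| => P_syn = 1.8098

1.8098 years


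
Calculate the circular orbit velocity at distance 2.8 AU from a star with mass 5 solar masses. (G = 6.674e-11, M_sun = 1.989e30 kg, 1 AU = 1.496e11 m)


v = sqrt(GM/r) = sqrt(6.674e-11 * 9.945e+30 / 4.189e+11) = 39806.1965

39806.1965 m/s


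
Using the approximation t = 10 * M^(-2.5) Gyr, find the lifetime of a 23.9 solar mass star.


t = 10 * M^(-2.5) = 10 * 23.9^(-2.5) = 0.0036

0.0036 Gyr


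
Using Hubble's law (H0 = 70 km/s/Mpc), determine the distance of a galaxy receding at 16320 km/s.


d = v / H0 = 16320 / 70 = 233.1429

233.1429 Mpc


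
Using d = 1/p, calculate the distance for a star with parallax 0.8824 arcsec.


d = 1/p = 1/0.8824 = 1.1333

1.1333 pc


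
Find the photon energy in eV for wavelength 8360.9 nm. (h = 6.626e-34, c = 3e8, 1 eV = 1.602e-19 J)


E = hc/lambda = 6.626e-34 * 3e8 / 8.361e-06 = 2.377e-20 J = 0.1484 eV

0.1484 eV


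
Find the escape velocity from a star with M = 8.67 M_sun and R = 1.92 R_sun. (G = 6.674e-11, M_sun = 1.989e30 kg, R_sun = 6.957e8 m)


M = 8.67 * 1.989e30 kg = 1.724463e+31 kg; R = 1.92 * 6.957e8 m = 1.335744e+09 m. v_esc = sqrt(2GM/R) = sqrt(2 * 6.674e-11 * 1.724463e+31 / 1.335744e+09) = 1.313e+06

1.313e+06 m/s


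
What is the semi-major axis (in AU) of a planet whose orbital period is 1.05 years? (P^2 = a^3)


a = P^(2/3) = 1.05^(2/3) = 1.0331

1.0331 AU


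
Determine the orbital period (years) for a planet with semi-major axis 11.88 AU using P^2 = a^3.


P = a^(3/2) = 11.88^1.5 = 40.9472

40.9472 years


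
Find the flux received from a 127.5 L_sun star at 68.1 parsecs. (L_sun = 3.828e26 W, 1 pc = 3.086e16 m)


F = L / (4*pi*d^2) = 4.881e+28 / (4*pi*(2.102e+18)^2) = 8.794e-10

8.794e-10 W/m^2


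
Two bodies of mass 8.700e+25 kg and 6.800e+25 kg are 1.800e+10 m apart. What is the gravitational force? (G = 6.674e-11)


F = G*m1*m2/r^2 = 6.674e-11 * 8.700e+25 * 6.800e+25 / (1.800e+10)^2 = 6.674e-11 * 5.916e+51 / 3.240e+20 = 1.219e+21

1.219e+21 N


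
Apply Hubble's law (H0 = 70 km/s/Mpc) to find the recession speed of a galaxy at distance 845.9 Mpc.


v = H0 * d = 70 * 845.9 = 59213.0

59213.0 km/s


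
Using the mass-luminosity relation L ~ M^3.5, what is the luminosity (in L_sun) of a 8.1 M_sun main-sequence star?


L/L_sun = (M/M_sun)^3.5 = 8.1^3.5 = 1512.5076

1512.5076 L_sun


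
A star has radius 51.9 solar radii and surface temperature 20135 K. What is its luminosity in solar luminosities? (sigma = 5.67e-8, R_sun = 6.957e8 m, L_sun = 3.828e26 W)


R = 51.9 * 6.957e8 m = 3.610683e+10 m. L = 4*pi*R^2*sigma*T^4 = 4*pi*(3.610683e+10)^2 * 5.67e-8 * 20135^4 = 1.526786043e+32 W. L/L_sun = 1.526786043e+32 / 3.828e26 = 398846.9286

398846.9286 L_sun


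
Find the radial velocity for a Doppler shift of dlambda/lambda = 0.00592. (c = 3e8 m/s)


v = (dlambda/lambda) * c = 0.00592 * 3e8 = 1.776e+06

1.776e+06 m/s


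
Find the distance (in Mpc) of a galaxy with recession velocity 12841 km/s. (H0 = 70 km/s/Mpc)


d = v / H0 = 12841 / 70 = 183.4429

183.4429 Mpc


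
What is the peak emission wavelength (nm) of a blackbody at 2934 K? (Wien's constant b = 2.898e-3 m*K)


lam_max = b / T = 2.898e-3 / 2934 = 9.877e-07 m = 987.7301 nm

987.7301 nm


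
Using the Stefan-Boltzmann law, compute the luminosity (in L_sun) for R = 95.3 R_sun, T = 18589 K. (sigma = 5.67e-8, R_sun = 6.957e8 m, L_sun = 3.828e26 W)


R = 95.3 * 6.957e8 m = 6.630021e+10 m. L = 4*pi*R^2*sigma*T^4 = 4*pi*(6.630021e+10)^2 * 5.67e-8 * 18589^4 = 3.739786767e+32 W. L/L_sun = 3.739786767e+32 / 3.828e26 = 976955.7908

976955.7908 L_sun


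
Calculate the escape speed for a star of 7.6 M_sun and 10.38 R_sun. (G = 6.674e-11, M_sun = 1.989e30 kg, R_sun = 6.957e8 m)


M = 7.6 * 1.989e30 kg = 1.51164e+31 kg; R = 10.38 * 6.957e8 m = 7.221366e+09 m. v_esc = sqrt(2GM/R) = sqrt(2 * 6.674e-11 * 1.51164e+31 / 7.221366e+09) = 528594.4614

528594.4614 m/s


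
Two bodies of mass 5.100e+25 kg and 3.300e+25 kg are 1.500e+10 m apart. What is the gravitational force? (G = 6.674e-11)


F = G*m1*m2/r^2 = 6.674e-11 * 5.100e+25 * 3.300e+25 / (1.500e+10)^2 = 6.674e-11 * 1.683e+51 / 2.250e+20 = 4.992e+20

4.992e+20 N


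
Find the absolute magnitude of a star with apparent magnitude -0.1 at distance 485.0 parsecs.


M = m - 5*log10(d) + 5 = -0.1 - 5*log10(485.0) + 5 = -8.5287

-8.5287


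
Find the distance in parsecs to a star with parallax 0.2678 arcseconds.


d = 1/p = 1/0.2678 = 3.7341

3.7341 pc


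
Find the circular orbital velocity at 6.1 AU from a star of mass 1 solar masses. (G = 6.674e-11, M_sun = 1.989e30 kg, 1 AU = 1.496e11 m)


v = sqrt(GM/r) = sqrt(6.674e-11 * 1.989e+30 / 9.126e+11) = 12060.9017

12060.9017 m/s


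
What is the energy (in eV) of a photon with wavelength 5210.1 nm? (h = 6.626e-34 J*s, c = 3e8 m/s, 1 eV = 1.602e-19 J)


E = hc/lambda = 6.626e-34 * 3e8 / 5.210e-06 = 3.815e-20 J = 0.2382 eV

0.2382 eV


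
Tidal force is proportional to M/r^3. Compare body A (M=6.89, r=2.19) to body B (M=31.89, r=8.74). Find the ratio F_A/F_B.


Ratio = (M1/r1^3) / (M2/r2^3) = (6.89/2.19^3) / (31.89/8.74^3) = 13.733

13.733


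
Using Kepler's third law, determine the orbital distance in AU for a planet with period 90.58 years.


a = P^(2/3) = 90.58^(2/3) = 20.1692

20.1692 AU


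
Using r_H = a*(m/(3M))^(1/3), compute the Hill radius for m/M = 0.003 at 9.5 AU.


r_H = a * (m/3M)^(1/3) = 9.5 * (0.003/3)^(1/3) = 0.95

0.95 AU


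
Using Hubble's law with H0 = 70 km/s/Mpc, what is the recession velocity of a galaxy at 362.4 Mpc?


v = H0 * d = 70 * 362.4 = 25368.0

25368.0 km/s


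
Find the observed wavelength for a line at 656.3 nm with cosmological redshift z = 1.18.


lam_obs = lam_emit * (1 + z) = 656.3 * (1 + 1.18) = 1430.734

1430.734 nm


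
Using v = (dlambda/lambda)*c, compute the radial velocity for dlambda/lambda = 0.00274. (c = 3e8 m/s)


v = (dlambda/lambda) * c = 0.00274 * 3e8 = 822000.0

822000.0 m/s


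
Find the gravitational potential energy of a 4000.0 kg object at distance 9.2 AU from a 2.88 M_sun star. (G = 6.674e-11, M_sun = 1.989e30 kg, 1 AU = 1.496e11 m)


M = 2.88 * 1.989e30 kg = 5.72832e+30 kg; r = 9.2 AU * 1.496e11 m/AU = 1.37632e+12 m. U = -GM*m/r = -(6.674e-11 * 5.72832e+30 * 4000.0) / 1.37632e+12 = -1.111e+12

-1.111e+12 J


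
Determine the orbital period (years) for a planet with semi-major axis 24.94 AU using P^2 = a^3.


P = a^(3/2) = 24.94^1.5 = 124.5503

124.5503 years


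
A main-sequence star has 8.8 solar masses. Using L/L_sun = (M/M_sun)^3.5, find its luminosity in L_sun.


L/L_sun = (M/M_sun)^3.5 = 8.8^3.5 = 2021.5726

2021.5726 L_sun


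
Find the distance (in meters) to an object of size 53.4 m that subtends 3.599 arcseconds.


D = size / theta_rad, theta_rad = 3.599 * pi/(180*3600) = 1.745e-05, D = 3.060e+06

3.060e+06 m


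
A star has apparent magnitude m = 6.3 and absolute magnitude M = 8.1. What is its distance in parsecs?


d = 10^((m - M + 5)/5) = 10^((6.3 - 8.1 + 5)/5) = 4.3652

4.3652 pc


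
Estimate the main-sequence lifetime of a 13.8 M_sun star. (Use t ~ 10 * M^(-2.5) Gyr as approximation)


t = 10 * M^(-2.5) = 10 * 13.8^(-2.5) = 0.0141

0.0141 Gyr


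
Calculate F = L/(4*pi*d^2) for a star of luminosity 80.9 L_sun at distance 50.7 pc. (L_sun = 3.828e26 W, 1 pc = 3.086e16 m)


F = L / (4*pi*d^2) = 3.097e+28 / (4*pi*(1.565e+18)^2) = 1.007e-09

1.007e-09 W/m^2


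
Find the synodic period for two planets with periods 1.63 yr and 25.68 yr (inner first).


1/P_syn = |1/P1 - 1/P2| = |1/1.63 - 1/25.68| => P_syn = 1.7405

1.7405 years


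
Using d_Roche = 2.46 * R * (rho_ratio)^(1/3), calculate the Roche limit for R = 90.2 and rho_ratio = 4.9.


d_Roche = 2.46 * 90.2 * 4.9^(1/3) = 376.8834

376.8834


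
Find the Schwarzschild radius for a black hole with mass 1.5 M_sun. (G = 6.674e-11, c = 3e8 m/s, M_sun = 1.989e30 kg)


M = 1.5 * 1.989e30 kg = 2.9835e+30 kg. rs = 2GM/c^2 = 2 * 6.674e-11 * 2.9835e+30 / (3e8)^2 = 4424.862

4424.862 m


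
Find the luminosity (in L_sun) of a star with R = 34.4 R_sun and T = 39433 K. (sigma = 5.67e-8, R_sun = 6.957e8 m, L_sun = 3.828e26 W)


R = 34.4 * 6.957e8 m = 2.393208e+10 m. L = 4*pi*R^2*sigma*T^4 = 4*pi*(2.393208e+10)^2 * 5.67e-8 * 39433^4 = 9.867180887e+32 W. L/L_sun = 9.867180887e+32 / 3.828e26 = 2.578e+06

2.578e+06 L_sun


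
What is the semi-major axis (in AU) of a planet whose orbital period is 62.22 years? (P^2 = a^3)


a = P^(2/3) = 62.22^(2/3) = 15.7019

15.7019 AU


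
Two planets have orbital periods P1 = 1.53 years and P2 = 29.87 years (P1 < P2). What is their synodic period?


1/P_syn = |1/P1 - 1/P2| = |1/1.53 - 1/29.87| => P_syn = 1.6126

1.6126 years


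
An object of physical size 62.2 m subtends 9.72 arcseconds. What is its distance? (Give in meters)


D = size / theta_rad, theta_rad = 9.72 * pi/(180*3600) = 4.712e-05, D = 1.320e+06

1.320e+06 m


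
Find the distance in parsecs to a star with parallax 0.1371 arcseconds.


d = 1/p = 1/0.1371 = 7.2939

7.2939 pc


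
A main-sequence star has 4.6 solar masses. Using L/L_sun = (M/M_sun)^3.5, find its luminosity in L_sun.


L/L_sun = (M/M_sun)^3.5 = 4.6^3.5 = 208.7625

208.7625 L_sun


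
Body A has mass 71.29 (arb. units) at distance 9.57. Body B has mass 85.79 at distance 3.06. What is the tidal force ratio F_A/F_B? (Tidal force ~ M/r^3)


Ratio = (M1/r1^3) / (M2/r2^3) = (71.29/9.57^3) / (85.79/3.06^3) = 0.0272

0.0272


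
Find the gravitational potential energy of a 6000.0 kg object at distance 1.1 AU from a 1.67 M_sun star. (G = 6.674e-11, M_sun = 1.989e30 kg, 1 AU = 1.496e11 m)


M = 1.67 * 1.989e30 kg = 3.32163e+30 kg; r = 1.1 AU * 1.496e11 m/AU = 1.6456e+11 m. U = -GM*m/r = -(6.674e-11 * 3.32163e+30 * 6000.0) / 1.6456e+11 = -8.083e+12

-8.083e+12 J


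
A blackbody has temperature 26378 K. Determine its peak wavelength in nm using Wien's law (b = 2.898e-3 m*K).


lam_max = b / T = 2.898e-3 / 26378 = 1.099e-07 m = 109.8643 nm

109.8643 nm


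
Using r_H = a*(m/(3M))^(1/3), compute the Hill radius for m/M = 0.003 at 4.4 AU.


r_H = a * (m/3M)^(1/3) = 4.4 * (0.003/3)^(1/3) = 0.44

0.44 AU


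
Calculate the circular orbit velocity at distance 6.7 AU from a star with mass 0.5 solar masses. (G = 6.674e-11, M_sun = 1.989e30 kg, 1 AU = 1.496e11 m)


v = sqrt(GM/r) = sqrt(6.674e-11 * 9.945e+29 / 1.002e+12) = 8137.5243

8137.5243 m/s


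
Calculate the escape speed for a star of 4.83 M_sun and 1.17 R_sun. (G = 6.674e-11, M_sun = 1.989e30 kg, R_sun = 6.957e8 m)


M = 4.83 * 1.989e30 kg = 9.60687e+30 kg; R = 1.17 * 6.957e8 m = 8.13969e+08 m. v_esc = sqrt(2GM/R) = sqrt(2 * 6.674e-11 * 9.60687e+30 / 8.13969e+08) = 1.255e+06

1.255e+06 m/s


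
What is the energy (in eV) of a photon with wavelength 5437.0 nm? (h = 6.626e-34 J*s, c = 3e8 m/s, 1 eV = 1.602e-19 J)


E = hc/lambda = 6.626e-34 * 3e8 / 5.437e-06 = 3.656e-20 J = 0.2282 eV

0.2282 eV


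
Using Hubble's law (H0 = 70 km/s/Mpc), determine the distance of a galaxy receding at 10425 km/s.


d = v / H0 = 10425 / 70 = 148.9286

148.9286 Mpc


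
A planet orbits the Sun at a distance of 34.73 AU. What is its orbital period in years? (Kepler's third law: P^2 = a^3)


P = a^(3/2) = 34.73^1.5 = 204.6714

204.6714 years


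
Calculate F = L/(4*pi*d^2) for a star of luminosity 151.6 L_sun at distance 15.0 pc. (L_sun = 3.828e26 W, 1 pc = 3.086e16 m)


F = L / (4*pi*d^2) = 5.803e+28 / (4*pi*(4.629e+17)^2) = 2.155e-08

2.155e-08 W/m^2


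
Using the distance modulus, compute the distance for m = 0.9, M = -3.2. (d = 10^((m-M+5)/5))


d = 10^((m - M + 5)/5) = 10^((0.9 - -3.2 + 5)/5) = 66.0693

66.0693 pc


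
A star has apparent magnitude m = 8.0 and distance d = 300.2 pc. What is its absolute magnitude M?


M = m - 5*log10(d) + 5 = 8.0 - 5*log10(300.2) + 5 = 0.6129

0.6129


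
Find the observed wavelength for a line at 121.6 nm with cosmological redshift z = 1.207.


lam_obs = lam_emit * (1 + z) = 121.6 * (1 + 1.207) = 268.3712

268.3712 nm


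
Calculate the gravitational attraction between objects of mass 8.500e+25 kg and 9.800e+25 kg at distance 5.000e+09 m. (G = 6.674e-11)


F = G*m1*m2/r^2 = 6.674e-11 * 8.500e+25 * 9.800e+25 / (5.000e+09)^2 = 6.674e-11 * 8.330e+51 / 2.500e+19 = 2.224e+22

2.224e+22 N


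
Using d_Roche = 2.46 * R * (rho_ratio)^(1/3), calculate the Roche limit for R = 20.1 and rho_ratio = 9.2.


d_Roche = 2.46 * 20.1 * 9.2^(1/3) = 103.6081

103.6081


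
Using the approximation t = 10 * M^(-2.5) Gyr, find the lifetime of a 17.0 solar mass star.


t = 10 * M^(-2.5) = 10 * 17.0^(-2.5) = 0.0084

0.0084 Gyr


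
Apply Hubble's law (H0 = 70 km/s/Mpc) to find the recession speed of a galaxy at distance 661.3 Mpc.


v = H0 * d = 70 * 661.3 = 46291.0

46291.0 km/s


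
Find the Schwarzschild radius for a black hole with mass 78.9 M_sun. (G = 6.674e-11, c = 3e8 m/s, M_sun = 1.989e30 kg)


M = 78.9 * 1.989e30 kg = 1.569321e+32 kg. rs = 2GM/c^2 = 2 * 6.674e-11 * 1.569321e+32 / (3e8)^2 = 232747.7412

232747.7412 m


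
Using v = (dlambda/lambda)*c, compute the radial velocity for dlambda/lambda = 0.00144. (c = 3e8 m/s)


v = (dlambda/lambda) * c = 0.00144 * 3e8 = 432000.0

432000.0 m/s


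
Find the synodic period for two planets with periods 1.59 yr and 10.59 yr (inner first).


1/P_syn = |1/P1 - 1/P2| = |1/1.59 - 1/10.59| => P_syn = 1.8709

1.8709 years


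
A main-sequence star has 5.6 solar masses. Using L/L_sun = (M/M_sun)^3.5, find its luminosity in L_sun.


L/L_sun = (M/M_sun)^3.5 = 5.6^3.5 = 415.5833

415.5833 L_sun


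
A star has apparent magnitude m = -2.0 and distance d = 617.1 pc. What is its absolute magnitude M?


M = m - 5*log10(d) + 5 = -2.0 - 5*log10(617.1) + 5 = -10.9518

-10.9518


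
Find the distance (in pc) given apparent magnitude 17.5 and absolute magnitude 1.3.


d = 10^((m - M + 5)/5) = 10^((17.5 - 1.3 + 5)/5) = 17378.0083

17378.0083 pc


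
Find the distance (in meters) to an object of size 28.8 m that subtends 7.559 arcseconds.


D = size / theta_rad, theta_rad = 7.559 * pi/(180*3600) = 3.665e-05, D = 785874.6421

785874.6421 m


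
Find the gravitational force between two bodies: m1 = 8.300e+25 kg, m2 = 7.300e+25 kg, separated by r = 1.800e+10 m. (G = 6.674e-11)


F = G*m1*m2/r^2 = 6.674e-11 * 8.300e+25 * 7.300e+25 / (1.800e+10)^2 = 6.674e-11 * 6.059e+51 / 3.240e+20 = 1.248e+21

1.248e+21 N


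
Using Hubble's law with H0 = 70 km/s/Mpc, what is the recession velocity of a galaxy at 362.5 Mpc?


v = H0 * d = 70 * 362.5 = 25375.0

25375.0 km/s


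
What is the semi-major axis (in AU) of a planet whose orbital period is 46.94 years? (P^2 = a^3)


a = P^(2/3) = 46.94^(2/3) = 13.0125

13.0125 AU


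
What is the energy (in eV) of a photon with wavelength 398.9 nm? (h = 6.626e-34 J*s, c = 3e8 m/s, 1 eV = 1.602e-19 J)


E = hc/lambda = 6.626e-34 * 3e8 / 3.989e-07 = 4.983e-19 J = 3.1106 eV

3.1106 eV


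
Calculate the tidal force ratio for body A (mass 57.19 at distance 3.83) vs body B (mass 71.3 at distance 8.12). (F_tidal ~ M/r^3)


Ratio = (M1/r1^3) / (M2/r2^3) = (57.19/3.83^3) / (71.3/8.12^3) = 7.6437

7.6437


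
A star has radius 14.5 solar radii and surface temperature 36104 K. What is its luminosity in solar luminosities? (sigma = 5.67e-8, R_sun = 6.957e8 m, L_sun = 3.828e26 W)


R = 14.5 * 6.957e8 m = 1.008765e+10 m. L = 4*pi*R^2*sigma*T^4 = 4*pi*(1.008765e+10)^2 * 5.67e-8 * 36104^4 = 1.231953218e+32 W. L/L_sun = 1.231953218e+32 / 3.828e26 = 321826.8593

321826.8593 L_sun


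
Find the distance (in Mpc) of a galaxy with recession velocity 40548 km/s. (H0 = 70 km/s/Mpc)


d = v / H0 = 40548 / 70 = 579.2571

579.2571 Mpc


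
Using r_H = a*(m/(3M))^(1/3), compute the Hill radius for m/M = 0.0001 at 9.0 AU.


r_H = a * (m/3M)^(1/3) = 9.0 * (0.0001/3)^(1/3) = 0.2896

0.2896 AU


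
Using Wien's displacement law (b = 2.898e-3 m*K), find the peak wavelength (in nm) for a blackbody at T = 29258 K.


lam_max = b / T = 2.898e-3 / 29258 = 9.905e-08 m = 99.0498 nm

99.0498 nm


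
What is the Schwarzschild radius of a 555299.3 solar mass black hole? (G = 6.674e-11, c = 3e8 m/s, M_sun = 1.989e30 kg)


M = 555299.3 * 1.989e30 kg = 1.104490308e+36 kg. rs = 2GM/c^2 = 2 * 6.674e-11 * 1.104490308e+36 / (3e8)^2 = 1.638e+09

1.638e+09 m


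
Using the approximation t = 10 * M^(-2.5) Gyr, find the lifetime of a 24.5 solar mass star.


t = 10 * M^(-2.5) = 10 * 24.5^(-2.5) = 0.0034

0.0034 Gyr


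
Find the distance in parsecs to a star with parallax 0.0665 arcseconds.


d = 1/p = 1/0.0665 = 15.0376

15.0376 pc


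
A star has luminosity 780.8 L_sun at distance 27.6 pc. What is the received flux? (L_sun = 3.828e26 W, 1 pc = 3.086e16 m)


F = L / (4*pi*d^2) = 2.989e+29 / (4*pi*(8.517e+17)^2) = 3.279e-08

3.279e-08 W/m^2


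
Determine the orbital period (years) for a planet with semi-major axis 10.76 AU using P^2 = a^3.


P = a^(3/2) = 10.76^1.5 = 35.2954

35.2954 years


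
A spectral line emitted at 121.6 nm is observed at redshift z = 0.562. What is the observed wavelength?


lam_obs = lam_emit * (1 + z) = 121.6 * (1 + 0.562) = 189.9392

189.9392 nm


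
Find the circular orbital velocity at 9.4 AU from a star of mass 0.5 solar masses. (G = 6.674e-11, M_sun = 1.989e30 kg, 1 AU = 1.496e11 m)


v = sqrt(GM/r) = sqrt(6.674e-11 * 9.945e+29 / 1.406e+12) = 6870.1429

6870.1429 m/s


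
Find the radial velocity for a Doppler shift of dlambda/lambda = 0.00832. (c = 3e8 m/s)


v = (dlambda/lambda) * c = 0.00832 * 3e8 = 2.496e+06

2.496e+06 m/s


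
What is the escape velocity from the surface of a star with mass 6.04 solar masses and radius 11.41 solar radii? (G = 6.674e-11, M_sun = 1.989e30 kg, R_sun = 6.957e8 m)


M = 6.04 * 1.989e30 kg = 1.201356e+31 kg; R = 11.41 * 6.957e8 m = 7.937937e+09 m. v_esc = sqrt(2GM/R) = sqrt(2 * 6.674e-11 * 1.201356e+31 / 7.937937e+09) = 449459.0567

449459.0567 m/s


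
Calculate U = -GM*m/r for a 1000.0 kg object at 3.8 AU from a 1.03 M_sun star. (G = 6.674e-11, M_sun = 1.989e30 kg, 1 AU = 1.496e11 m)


M = 1.03 * 1.989e30 kg = 2.04867e+30 kg; r = 3.8 AU * 1.496e11 m/AU = 5.6848e+11 m. U = -GM*m/r = -(6.674e-11 * 2.04867e+30 * 1000.0) / 5.6848e+11 = -2.405e+11

-2.405e+11 J


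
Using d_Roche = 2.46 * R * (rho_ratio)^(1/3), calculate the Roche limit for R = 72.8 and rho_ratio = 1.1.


d_Roche = 2.46 * 72.8 * 1.1^(1/3) = 184.869

184.869


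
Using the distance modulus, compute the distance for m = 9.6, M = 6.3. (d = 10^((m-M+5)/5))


d = 10^((m - M + 5)/5) = 10^((9.6 - 6.3 + 5)/5) = 45.7088

45.7088 pc


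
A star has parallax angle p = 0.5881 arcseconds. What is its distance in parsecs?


d = 1/p = 1/0.5881 = 1.7004

1.7004 pc


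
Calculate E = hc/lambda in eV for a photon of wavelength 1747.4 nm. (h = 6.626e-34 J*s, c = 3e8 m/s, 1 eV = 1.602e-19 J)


E = hc/lambda = 6.626e-34 * 3e8 / 1.747e-06 = 1.138e-19 J = 0.7101 eV

0.7101 eV


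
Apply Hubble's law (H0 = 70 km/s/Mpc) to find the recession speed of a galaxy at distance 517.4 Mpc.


v = H0 * d = 70 * 517.4 = 36218.0

36218.0 km/s


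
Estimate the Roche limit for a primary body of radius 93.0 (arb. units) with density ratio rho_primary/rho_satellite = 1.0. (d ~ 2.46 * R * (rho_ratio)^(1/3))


d_Roche = 2.46 * 93.0 * 1.0^(1/3) = 228.78

228.78


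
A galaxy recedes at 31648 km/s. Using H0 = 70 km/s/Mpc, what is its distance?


d = v / H0 = 31648 / 70 = 452.1143

452.1143 Mpc


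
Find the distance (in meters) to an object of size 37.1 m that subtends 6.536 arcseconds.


D = size / theta_rad, theta_rad = 6.536 * pi/(180*3600) = 3.169e-05, D = 1.171e+06

1.171e+06 m


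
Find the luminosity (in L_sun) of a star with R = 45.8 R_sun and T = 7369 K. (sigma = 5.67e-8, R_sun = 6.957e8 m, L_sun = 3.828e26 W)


R = 45.8 * 6.957e8 m = 3.186306e+10 m. L = 4*pi*R^2*sigma*T^4 = 4*pi*(3.186306e+10)^2 * 5.67e-8 * 7369^4 = 2.133055285e+30 W. L/L_sun = 2.133055285e+30 / 3.828e26 = 5572.2447

5572.2447 L_sun


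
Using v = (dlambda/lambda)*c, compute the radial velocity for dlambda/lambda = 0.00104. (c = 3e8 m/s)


v = (dlambda/lambda) * c = 0.00104 * 3e8 = 312000.0

312000.0 m/s


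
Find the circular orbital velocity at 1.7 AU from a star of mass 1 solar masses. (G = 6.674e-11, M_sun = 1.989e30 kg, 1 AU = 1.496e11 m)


v = sqrt(GM/r) = sqrt(6.674e-11 * 1.989e+30 / 2.543e+11) = 22846.5294

22846.5294 m/s


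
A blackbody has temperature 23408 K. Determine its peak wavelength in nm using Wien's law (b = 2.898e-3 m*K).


lam_max = b / T = 2.898e-3 / 23408 = 1.238e-07 m = 123.8038 nm

123.8038 nm


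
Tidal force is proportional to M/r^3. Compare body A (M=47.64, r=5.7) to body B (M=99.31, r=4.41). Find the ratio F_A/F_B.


Ratio = (M1/r1^3) / (M2/r2^3) = (47.64/5.7^3) / (99.31/4.41^3) = 0.2222

0.2222


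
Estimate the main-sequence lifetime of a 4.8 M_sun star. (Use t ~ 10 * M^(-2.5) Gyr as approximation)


t = 10 * M^(-2.5) = 10 * 4.8^(-2.5) = 0.1981

0.1981 Gyr


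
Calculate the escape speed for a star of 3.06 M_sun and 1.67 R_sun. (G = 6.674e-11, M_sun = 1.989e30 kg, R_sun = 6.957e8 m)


M = 3.06 * 1.989e30 kg = 6.08634e+30 kg; R = 1.67 * 6.957e8 m = 1.161819e+09 m. v_esc = sqrt(2GM/R) = sqrt(2 * 6.674e-11 * 6.08634e+30 / 1.161819e+09) = 836213.0994

836213.0994 m/s


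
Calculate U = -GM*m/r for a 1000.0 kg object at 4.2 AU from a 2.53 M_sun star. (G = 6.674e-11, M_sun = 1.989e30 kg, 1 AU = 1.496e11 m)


M = 2.53 * 1.989e30 kg = 5.03217e+30 kg; r = 4.2 AU * 1.496e11 m/AU = 6.2832e+11 m. U = -GM*m/r = -(6.674e-11 * 5.03217e+30 * 1000.0) / 6.2832e+11 = -5.345e+11

-5.345e+11 J


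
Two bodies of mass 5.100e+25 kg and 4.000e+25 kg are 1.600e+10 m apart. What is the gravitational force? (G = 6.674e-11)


F = G*m1*m2/r^2 = 6.674e-11 * 5.100e+25 * 4.000e+25 / (1.600e+10)^2 = 6.674e-11 * 2.040e+51 / 2.560e+20 = 5.318e+20

5.318e+20 N


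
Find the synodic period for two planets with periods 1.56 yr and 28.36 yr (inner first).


1/P_syn = |1/P1 - 1/P2| = |1/1.56 - 1/28.36| => P_syn = 1.6508

1.6508 years


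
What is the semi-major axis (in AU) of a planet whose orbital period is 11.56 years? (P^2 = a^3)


a = P^(2/3) = 11.56^(2/3) = 5.1126

5.1126 AU


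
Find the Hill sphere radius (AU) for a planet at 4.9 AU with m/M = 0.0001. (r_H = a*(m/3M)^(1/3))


r_H = a * (m/3M)^(1/3) = 4.9 * (0.0001/3)^(1/3) = 0.1577

0.1577 AU


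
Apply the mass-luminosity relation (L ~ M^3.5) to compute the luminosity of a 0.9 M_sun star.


L/L_sun = (M/M_sun)^3.5 = 0.9^3.5 = 0.6916

0.6916 L_sun


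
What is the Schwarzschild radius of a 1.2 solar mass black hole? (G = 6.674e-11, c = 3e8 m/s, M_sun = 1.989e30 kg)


M = 1.2 * 1.989e30 kg = 2.3868e+30 kg. rs = 2GM/c^2 = 2 * 6.674e-11 * 2.3868e+30 / (3e8)^2 = 3539.8896

3539.8896 m


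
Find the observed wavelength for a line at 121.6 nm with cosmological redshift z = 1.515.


lam_obs = lam_emit * (1 + z) = 121.6 * (1 + 1.515) = 305.824

305.824 nm


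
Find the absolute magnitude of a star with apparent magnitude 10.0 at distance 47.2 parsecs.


M = m - 5*log10(d) + 5 = 10.0 - 5*log10(47.2) + 5 = 6.6303

6.6303


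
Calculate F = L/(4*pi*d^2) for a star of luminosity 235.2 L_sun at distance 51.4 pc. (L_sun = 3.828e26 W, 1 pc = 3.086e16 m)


F = L / (4*pi*d^2) = 9.003e+28 / (4*pi*(1.586e+18)^2) = 2.848e-09

2.848e-09 W/m^2


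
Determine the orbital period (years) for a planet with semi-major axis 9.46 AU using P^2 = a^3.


P = a^(3/2) = 9.46^1.5 = 29.0962

29.0962 years


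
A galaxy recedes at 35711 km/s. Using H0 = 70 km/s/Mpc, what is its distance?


d = v / H0 = 35711 / 70 = 510.1571

510.1571 Mpc


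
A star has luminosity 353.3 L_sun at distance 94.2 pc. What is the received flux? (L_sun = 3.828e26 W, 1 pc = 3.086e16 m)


F = L / (4*pi*d^2) = 1.352e+29 / (4*pi*(2.907e+18)^2) = 1.274e-09

1.274e-09 W/m^2


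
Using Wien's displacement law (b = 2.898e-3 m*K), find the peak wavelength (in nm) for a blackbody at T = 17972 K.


lam_max = b / T = 2.898e-3 / 17972 = 1.613e-07 m = 161.2508 nm

161.2508 nm


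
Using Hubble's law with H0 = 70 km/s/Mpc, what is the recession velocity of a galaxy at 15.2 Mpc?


v = H0 * d = 70 * 15.2 = 1064.0

1064.0 km/s


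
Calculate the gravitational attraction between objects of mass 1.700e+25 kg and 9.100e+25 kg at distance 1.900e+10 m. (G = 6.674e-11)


F = G*m1*m2/r^2 = 6.674e-11 * 1.700e+25 * 9.100e+25 / (1.900e+10)^2 = 6.674e-11 * 1.547e+51 / 3.610e+20 = 2.860e+20

2.860e+20 N


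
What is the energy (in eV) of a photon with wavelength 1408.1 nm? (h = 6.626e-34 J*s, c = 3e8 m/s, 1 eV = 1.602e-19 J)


E = hc/lambda = 6.626e-34 * 3e8 / 1.408e-06 = 1.412e-19 J = 0.8812 eV

0.8812 eV


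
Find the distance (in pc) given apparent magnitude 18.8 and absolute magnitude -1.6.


d = 10^((m - M + 5)/5) = 10^((18.8 - -1.6 + 5)/5) = 120226.4435

120226.4435 pc


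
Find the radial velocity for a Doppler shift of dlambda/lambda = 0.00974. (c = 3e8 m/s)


v = (dlambda/lambda) * c = 0.00974 * 3e8 = 2.922e+06

2.922e+06 m/s


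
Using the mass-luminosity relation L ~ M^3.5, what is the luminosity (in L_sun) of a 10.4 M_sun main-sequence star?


L/L_sun = (M/M_sun)^3.5 = 10.4^3.5 = 3627.5774

3627.5774 L_sun


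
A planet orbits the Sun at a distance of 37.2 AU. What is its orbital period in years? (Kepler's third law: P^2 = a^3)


P = a^(3/2) = 37.2^1.5 = 226.8895

226.8895 years


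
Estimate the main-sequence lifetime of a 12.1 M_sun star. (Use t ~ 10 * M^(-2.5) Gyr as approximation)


t = 10 * M^(-2.5) = 10 * 12.1^(-2.5) = 0.0196

0.0196 Gyr


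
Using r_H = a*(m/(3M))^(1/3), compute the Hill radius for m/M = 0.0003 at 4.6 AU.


r_H = a * (m/3M)^(1/3) = 4.6 * (0.0003/3)^(1/3) = 0.2135

0.2135 AU


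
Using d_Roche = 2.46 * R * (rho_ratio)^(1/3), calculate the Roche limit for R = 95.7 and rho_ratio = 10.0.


d_Roche = 2.46 * 95.7 * 10.0^(1/3) = 507.2013

507.2013


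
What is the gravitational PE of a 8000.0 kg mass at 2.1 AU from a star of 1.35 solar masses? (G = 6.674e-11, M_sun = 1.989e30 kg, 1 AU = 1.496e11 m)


M = 1.35 * 1.989e30 kg = 2.68515e+30 kg; r = 2.1 AU * 1.496e11 m/AU = 3.1416e+11 m. U = -GM*m/r = -(6.674e-11 * 2.68515e+30 * 8000.0) / 3.1416e+11 = -4.563e+12

-4.563e+12 J


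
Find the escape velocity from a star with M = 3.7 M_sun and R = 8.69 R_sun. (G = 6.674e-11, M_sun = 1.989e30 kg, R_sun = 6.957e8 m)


M = 3.7 * 1.989e30 kg = 7.3593e+30 kg; R = 8.69 * 6.957e8 m = 6.045633e+09 m. v_esc = sqrt(2GM/R) = sqrt(2 * 6.674e-11 * 7.3593e+30 / 6.045633e+09) = 403093.1915

403093.1915 m/s


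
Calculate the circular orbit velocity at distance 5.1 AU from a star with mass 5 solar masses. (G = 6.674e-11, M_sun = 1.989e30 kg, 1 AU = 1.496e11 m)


v = sqrt(GM/r) = sqrt(6.674e-11 * 9.945e+30 / 7.630e+11) = 29494.7426

29494.7426 m/s


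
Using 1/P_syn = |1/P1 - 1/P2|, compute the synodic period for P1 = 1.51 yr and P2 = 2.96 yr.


1/P_syn = |1/P1 - 1/P2| = |1/1.51 - 1/2.96| => P_syn = 3.0825

3.0825 years


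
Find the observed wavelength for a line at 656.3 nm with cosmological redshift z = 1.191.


lam_obs = lam_emit * (1 + z) = 656.3 * (1 + 1.191) = 1437.9533

1437.9533 nm


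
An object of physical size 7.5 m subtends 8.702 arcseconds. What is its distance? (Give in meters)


D = size / theta_rad, theta_rad = 8.702 * pi/(180*3600) = 4.219e-05, D = 177773.6206

177773.6206 m


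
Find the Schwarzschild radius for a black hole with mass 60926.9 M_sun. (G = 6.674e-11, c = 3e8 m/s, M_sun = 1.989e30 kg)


M = 60926.9 * 1.989e30 kg = 1.211836041e+35 kg. rs = 2GM/c^2 = 2 * 6.674e-11 * 1.211836041e+35 / (3e8)^2 = 1.797e+08

1.797e+08 m


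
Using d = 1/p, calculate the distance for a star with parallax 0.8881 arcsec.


d = 1/p = 1/0.8881 = 1.126

1.126 pc


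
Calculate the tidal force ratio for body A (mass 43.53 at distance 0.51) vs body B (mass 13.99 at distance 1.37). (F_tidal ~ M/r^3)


Ratio = (M1/r1^3) / (M2/r2^3) = (43.53/0.51^3) / (13.99/1.37^3) = 60.3146

60.3146


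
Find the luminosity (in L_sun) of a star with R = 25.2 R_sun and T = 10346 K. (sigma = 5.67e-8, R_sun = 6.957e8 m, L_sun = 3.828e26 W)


R = 25.2 * 6.957e8 m = 1.753164e+10 m. L = 4*pi*R^2*sigma*T^4 = 4*pi*(1.753164e+10)^2 * 5.67e-8 * 10346^4 = 2.509157411e+30 W. L/L_sun = 2.509157411e+30 / 3.828e26 = 6554.7477

6554.7477 L_sun


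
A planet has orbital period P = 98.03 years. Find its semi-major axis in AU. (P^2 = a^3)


a = P^(2/3) = 98.03^(2/3) = 21.2605

21.2605 AU


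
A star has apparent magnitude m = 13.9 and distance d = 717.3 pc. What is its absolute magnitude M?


M = m - 5*log10(d) + 5 = 13.9 - 5*log10(717.3) + 5 = 4.6215

4.6215


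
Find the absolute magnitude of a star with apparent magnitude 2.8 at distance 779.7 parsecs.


M = m - 5*log10(d) + 5 = 2.8 - 5*log10(779.7) + 5 = -6.6596

-6.6596


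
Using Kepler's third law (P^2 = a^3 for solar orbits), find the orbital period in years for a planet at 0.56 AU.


P = a^(3/2) = 0.56^1.5 = 0.4191

0.4191 years


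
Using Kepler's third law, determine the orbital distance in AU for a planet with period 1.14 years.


a = P^(2/3) = 1.14^(2/3) = 1.0913

1.0913 AU


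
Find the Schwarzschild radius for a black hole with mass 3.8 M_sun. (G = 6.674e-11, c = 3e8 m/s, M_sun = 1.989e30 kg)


M = 3.8 * 1.989e30 kg = 7.5582e+30 kg. rs = 2GM/c^2 = 2 * 6.674e-11 * 7.5582e+30 / (3e8)^2 = 11209.6504

11209.6504 m


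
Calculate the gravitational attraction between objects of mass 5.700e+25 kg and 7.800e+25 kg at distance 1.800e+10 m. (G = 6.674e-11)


F = G*m1*m2/r^2 = 6.674e-11 * 5.700e+25 * 7.800e+25 / (1.800e+10)^2 = 6.674e-11 * 4.446e+51 / 3.240e+20 = 9.158e+20

9.158e+20 N


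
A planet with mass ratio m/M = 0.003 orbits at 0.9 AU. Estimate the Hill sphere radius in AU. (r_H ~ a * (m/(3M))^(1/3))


r_H = a * (m/3M)^(1/3) = 0.9 * (0.003/3)^(1/3) = 0.09

0.09 AU


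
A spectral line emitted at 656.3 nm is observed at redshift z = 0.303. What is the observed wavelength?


lam_obs = lam_emit * (1 + z) = 656.3 * (1 + 0.303) = 855.1589

855.1589 nm


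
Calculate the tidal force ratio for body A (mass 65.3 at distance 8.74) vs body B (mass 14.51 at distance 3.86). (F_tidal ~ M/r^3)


Ratio = (M1/r1^3) / (M2/r2^3) = (65.3/8.74^3) / (14.51/3.86^3) = 0.3877

0.3877
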